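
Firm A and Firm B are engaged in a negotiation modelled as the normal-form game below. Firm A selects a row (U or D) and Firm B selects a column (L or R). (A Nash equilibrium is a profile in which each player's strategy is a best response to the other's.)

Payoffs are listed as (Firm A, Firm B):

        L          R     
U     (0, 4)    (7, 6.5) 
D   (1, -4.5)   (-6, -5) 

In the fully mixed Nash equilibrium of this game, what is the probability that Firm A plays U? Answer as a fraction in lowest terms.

Let x be the probability that Firm A plays U. In a completely mixed equilibrium, Firm B must be indifferent between L and R.
Firm B's expected payoff from L is 4x − 4.5(1−x); from R it is 6.5x − 5(1−x).
Setting these equal: 8.5x − 4.5 = 11.5x − 5, so x = 1/6.

1/6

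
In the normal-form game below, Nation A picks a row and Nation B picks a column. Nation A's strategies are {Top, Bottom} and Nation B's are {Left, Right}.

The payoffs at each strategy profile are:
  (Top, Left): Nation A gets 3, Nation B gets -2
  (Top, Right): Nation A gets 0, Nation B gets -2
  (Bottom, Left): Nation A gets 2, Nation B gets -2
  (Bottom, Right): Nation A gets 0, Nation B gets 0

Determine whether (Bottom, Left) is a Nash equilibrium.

At (Bottom, Left), Nation A earns 2; switching to Top would give 3, so Nation A would deviate.
Nation B earns -2; switching to Right would give 0, so Nation B would deviate.
Since at least one player can profitably deviate, this is not a Nash equilibrium.

No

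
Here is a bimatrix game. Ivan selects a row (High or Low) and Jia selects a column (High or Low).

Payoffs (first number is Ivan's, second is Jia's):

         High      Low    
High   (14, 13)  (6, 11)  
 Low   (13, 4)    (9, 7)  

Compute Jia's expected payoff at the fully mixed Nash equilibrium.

47/5

First find p, the probability Ivan plays High, from Jia's indifference between High and Low: 13p + 4(1−p) = 11p + 7(1−p), giving p = 3/5.
Since Jia is indifferent in equilibrium, Jia's expected payoff equals the payoff from either column against (3/5, 2/5). Using High: 13(3/5) + 4(2/5) = 47/5.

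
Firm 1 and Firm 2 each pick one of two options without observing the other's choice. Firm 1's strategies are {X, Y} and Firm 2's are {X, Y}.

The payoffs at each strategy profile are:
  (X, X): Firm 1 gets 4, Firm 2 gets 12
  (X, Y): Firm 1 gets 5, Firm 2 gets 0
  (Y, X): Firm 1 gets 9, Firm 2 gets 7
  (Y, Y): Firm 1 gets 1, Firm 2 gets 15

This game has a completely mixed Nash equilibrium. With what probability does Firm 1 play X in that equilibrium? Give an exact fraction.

Let p be the probability that Firm 1 plays X. In a completely mixed equilibrium, Firm 2 must be indifferent between X and Y.
Firm 2's expected payoff from X is 12p + 7(1−p); from Y it is 15(1−p).
Setting these equal: 5p + 7 = −15p + 15, so p = 2/5.

2/5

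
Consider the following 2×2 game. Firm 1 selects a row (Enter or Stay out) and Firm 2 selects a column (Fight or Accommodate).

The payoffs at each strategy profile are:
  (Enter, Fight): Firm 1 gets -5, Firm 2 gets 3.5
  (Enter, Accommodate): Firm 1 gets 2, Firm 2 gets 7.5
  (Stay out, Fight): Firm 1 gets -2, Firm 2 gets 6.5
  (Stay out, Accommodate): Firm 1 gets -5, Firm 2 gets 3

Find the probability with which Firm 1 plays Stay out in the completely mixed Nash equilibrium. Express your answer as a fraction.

8/15

Let r be the probability that Firm 1 plays Enter. In a completely mixed equilibrium, Firm 2 must be indifferent between Fight and Accommodate.
Firm 2's expected payoff from Fight is 3.5r + 6.5(1−r); from Accommodate it is 7.5r + 3(1−r).
Setting these equal: −3r + 6.5 = 4.5r + 3, so r = 7/15.
Therefore Firm 1 plays Stay out with probability 1 − 7/15 = 8/15.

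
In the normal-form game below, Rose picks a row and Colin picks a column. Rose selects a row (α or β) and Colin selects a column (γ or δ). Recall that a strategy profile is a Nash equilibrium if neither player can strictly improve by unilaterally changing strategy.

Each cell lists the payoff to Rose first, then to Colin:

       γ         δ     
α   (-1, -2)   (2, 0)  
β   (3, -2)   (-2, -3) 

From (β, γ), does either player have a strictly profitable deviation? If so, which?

Neither

Rose at (β, γ) earns 3; deviating to α yields -1 — not better.
Colin earns -2; deviating to δ yields -3 — not better.
Neither player can strictly improve; the profile is a Nash equilibrium.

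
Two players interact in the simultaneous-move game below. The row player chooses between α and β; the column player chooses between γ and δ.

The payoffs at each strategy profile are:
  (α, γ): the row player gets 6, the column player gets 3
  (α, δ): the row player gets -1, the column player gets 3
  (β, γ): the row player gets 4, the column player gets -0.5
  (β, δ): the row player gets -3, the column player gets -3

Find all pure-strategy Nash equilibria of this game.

(α, γ) and (α, δ)

(α, γ): the row player gets 6 ≥ 4 from β, and the column player gets 3 ≥ 3 from δ — Nash equilibrium.
(α, δ): the row player gets -1 ≥ -3 from β, and the column player gets 3 ≥ 3 from γ — Nash equilibrium.
(β, γ): the row player prefers α (6 > 4) — not an equilibrium.
(β, δ): the row player prefers α (-1 > -3); the column player prefers γ (-0.5 > -3) — not an equilibrium.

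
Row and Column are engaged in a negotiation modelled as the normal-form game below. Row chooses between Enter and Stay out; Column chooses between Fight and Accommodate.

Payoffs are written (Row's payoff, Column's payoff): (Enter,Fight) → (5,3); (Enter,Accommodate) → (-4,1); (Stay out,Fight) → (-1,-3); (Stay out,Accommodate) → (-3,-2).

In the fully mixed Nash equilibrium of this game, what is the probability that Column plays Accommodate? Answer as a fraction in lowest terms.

Let q be the probability that Column plays Fight. In a completely mixed equilibrium, Row must be indifferent between Enter and Stay out.
Row's expected payoff from Enter is 5q − 4(1−q); from Stay out it is −q − 3(1−q).
Setting these equal: 9q − 4 = 2q − 3, so q = 1/7.
Therefore Column plays Accommodate with probability 1 − 1/7 = 6/7.

6/7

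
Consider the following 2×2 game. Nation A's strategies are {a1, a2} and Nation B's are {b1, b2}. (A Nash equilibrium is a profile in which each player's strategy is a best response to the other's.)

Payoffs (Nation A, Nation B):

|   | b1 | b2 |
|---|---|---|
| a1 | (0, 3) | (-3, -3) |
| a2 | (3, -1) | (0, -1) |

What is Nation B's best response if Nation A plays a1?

b1

Against a1, Nation B earns 3 from b1 and -3 from b2.
So b1 is the best response.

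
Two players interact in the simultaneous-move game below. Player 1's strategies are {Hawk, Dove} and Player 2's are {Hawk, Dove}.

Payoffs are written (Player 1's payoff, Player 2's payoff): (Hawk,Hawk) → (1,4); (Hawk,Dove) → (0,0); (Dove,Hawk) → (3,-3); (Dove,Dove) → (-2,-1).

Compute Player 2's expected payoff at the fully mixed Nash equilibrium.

First find x, the probability Player 1 plays Hawk, from Player 2's indifference between Hawk and Dove: 4x − 3(1−x) = −(1−x), giving x = 1/3.
Since Player 2 is indifferent in equilibrium, Player 2's expected payoff equals the payoff from either column against (1/3, 2/3). Using Hawk: 4(1/3) − 3(2/3) = -2/3.

-2/3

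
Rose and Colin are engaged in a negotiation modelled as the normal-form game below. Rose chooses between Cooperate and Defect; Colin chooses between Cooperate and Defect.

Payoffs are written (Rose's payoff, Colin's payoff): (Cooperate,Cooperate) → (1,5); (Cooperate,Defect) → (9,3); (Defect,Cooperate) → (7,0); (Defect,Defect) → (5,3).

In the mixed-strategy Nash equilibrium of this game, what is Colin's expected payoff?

First find x, the probability Rose plays Cooperate, from Colin's indifference between Cooperate and Defect: 5x = 3x + 3(1−x), giving x = 3/5.
Since Colin is indifferent in equilibrium, Colin's expected payoff equals the payoff from either column against (3/5, 2/5). Using Cooperate: 5(3/5) = 3.

3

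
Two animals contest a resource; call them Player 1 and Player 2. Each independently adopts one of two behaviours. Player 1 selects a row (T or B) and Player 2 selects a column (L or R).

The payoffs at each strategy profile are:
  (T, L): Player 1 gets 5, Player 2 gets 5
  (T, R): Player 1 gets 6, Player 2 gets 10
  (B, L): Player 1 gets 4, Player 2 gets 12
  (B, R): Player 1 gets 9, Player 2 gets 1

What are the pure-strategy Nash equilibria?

(T, L): Player 2 prefers R (10 > 5) — not an equilibrium.
(T, R): Player 1 prefers B (9 > 6) — not an equilibrium.
(B, L): Player 1 prefers T (5 > 4) — not an equilibrium.
(B, R): Player 2 prefers L (12 > 1) — not an equilibrium.

none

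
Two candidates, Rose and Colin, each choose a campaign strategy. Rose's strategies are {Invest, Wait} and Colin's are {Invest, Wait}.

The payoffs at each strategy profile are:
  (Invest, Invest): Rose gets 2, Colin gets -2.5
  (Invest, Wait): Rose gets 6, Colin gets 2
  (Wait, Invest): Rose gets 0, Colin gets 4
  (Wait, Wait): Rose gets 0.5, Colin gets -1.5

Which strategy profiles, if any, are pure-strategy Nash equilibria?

(Invest, Wait)

(Invest, Invest): Colin prefers Wait (2 > -2.5) — not an equilibrium.
(Invest, Wait): Rose gets 6 ≥ 0.5 from Wait, and Colin gets 2 ≥ -2.5 from Invest — Nash equilibrium.
(Wait, Invest): Rose prefers Invest (2 > 0) — not an equilibrium.
(Wait, Wait): Rose prefers Invest (6 > 0.5); Colin prefers Invest (4 > -1.5) — not an equilibrium.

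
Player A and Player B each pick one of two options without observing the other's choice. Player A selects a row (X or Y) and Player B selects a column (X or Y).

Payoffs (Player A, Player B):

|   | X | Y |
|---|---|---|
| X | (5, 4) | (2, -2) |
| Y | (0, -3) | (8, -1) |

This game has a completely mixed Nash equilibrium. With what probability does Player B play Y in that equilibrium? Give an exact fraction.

5/11

Let y be the probability that Player B plays X. In a completely mixed equilibrium, Player A must be indifferent between X and Y.
Player A's expected payoff from X is 5y + 2(1−y); from Y it is 8(1−y).
Setting these equal: 3y + 2 = −8y + 8, so y = 6/11.
Therefore Player B plays Y with probability 1 − 6/11 = 5/11.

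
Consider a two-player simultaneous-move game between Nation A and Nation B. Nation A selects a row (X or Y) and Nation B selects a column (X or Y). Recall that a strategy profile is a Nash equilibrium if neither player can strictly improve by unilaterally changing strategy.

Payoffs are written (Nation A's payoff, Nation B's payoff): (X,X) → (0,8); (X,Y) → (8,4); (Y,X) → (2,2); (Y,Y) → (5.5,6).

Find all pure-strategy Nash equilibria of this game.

none

(X, X): Nation A prefers Y (2 > 0) — not an equilibrium.
(X, Y): Nation B prefers X (8 > 4) — not an equilibrium.
(Y, X): Nation B prefers Y (6 > 2) — not an equilibrium.
(Y, Y): Nation A prefers X (8 > 5.5) — not an equilibrium.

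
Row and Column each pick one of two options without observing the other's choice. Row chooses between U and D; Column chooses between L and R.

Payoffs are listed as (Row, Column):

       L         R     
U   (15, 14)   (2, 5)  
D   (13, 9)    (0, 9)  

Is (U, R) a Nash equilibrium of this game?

No

At (U, R), Row earns 2; switching to D would give 0, so Row has no profitable deviation.
Column earns 5; switching to L would give 14, so Column would deviate.
Since at least one player can profitably deviate, this is not a Nash equilibrium.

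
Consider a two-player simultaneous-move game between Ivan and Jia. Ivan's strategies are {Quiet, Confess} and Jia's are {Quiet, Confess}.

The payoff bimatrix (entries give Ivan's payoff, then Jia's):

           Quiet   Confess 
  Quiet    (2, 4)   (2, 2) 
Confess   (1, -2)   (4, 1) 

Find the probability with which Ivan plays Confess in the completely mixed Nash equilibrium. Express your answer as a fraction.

2/5

Let x be the probability that Ivan plays Quiet. In a completely mixed equilibrium, Jia must be indifferent between Quiet and Confess.
Jia's expected payoff from Quiet is 4x − 2(1−x); from Confess it is 2x + (1−x).
Setting these equal: 6x − 2 = x + 1, so x = 3/5.
Therefore Ivan plays Confess with probability 1 − 3/5 = 2/5.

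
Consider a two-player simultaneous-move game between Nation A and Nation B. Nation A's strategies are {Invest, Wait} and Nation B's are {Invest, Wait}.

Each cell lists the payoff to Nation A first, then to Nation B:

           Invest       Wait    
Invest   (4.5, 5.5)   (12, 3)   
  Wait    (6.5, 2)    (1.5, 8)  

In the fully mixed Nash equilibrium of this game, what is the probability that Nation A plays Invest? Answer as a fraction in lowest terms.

Let r be the probability that Nation A plays Invest. In a completely mixed equilibrium, Nation B must be indifferent between Invest and Wait.
Nation B's expected payoff from Invest is 5.5r + 2(1−r); from Wait it is 3r + 8(1−r).
Setting these equal: 3.5r + 2 = −5r + 8, so r = 12/17.

12/17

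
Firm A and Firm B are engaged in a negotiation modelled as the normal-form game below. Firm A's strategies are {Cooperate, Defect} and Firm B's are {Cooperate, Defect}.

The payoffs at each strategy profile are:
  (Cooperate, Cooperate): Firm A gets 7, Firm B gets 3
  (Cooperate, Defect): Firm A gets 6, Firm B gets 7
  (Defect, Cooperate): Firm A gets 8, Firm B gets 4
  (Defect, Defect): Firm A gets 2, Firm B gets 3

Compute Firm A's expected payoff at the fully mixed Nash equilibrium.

34/5

First find q, the probability Firm B plays Cooperate, from Firm A's indifference between Cooperate and Defect: 7q + 6(1−q) = 8q + 2(1−q), giving q = 4/5.
Since Firm A is indifferent in equilibrium, Firm A's expected payoff equals the payoff from either row against (4/5, 1/5). Using Cooperate: 7(4/5) + 6(1/5) = 34/5.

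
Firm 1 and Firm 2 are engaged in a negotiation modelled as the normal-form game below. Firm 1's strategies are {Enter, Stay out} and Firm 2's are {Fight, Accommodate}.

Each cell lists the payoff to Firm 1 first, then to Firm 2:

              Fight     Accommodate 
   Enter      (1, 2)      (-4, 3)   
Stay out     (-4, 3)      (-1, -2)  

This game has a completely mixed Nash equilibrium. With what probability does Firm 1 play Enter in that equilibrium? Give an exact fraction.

5/6

Let p be the probability that Firm 1 plays Enter. In a completely mixed equilibrium, Firm 2 must be indifferent between Fight and Accommodate.
Firm 2's expected payoff from Fight is 2p + 3(1−p); from Accommodate it is 3p − 2(1−p).
Setting these equal: −p + 3 = 5p − 2, so p = 5/6.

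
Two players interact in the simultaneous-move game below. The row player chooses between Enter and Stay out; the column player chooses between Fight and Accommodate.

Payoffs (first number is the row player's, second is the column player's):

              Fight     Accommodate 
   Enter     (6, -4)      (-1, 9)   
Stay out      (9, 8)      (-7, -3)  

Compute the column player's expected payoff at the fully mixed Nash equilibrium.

First find x, the probability the row player plays Enter, from the column player's indifference between Fight and Accommodate: −4x + 8(1−x) = 9x − 3(1−x), giving x = 11/24.
Since the column player is indifferent in equilibrium, the column player's expected payoff equals the payoff from either column against (11/24, 13/24). Using Fight: −4(11/24) + 8(13/24) = 5/2.

5/2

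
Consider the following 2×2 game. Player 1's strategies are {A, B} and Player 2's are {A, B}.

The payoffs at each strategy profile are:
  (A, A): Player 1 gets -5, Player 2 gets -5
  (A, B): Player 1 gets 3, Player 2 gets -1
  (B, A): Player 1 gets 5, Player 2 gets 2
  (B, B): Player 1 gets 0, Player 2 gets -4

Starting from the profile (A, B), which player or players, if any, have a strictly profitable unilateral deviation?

Neither

Player 1 at (A, B) earns 3; deviating to B yields 0 — not better.
Player 2 earns -1; deviating to A yields -5 — not better.
Neither player can strictly improve; the profile is a Nash equilibrium.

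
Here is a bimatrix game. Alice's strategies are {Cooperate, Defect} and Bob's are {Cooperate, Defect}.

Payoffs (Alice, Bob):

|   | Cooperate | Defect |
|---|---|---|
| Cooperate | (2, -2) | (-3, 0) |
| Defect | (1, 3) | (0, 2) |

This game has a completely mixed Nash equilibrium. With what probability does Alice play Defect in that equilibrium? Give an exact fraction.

2/3

Let p be the probability that Alice plays Cooperate. In a completely mixed equilibrium, Bob must be indifferent between Cooperate and Defect.
Bob's expected payoff from Cooperate is −2p + 3(1−p); from Defect it is 2(1−p).
Setting these equal: −5p + 3 = −2p + 2, so p = 1/3.
Therefore Alice plays Defect with probability 1 − 1/3 = 2/3.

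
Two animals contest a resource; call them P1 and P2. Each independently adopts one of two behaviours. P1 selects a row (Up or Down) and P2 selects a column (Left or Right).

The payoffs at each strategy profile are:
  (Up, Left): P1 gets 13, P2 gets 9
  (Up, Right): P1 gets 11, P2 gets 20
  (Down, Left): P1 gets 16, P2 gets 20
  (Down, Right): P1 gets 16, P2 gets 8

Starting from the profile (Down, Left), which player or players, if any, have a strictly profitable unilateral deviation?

P1 at (Down, Left) earns 16; deviating to Up yields 13 — not better.
P2 earns 20; deviating to Right yields 8 — not better.
Neither player can strictly improve; the profile is a Nash equilibrium.

Neither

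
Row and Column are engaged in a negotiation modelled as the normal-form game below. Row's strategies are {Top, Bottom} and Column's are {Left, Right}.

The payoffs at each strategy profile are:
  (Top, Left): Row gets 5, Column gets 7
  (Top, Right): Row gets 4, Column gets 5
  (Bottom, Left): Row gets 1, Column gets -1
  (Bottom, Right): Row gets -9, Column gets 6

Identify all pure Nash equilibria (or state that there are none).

(Top, Left): Row gets 5 ≥ 1 from Bottom, and Column gets 7 ≥ 5 from Right — Nash equilibrium.
(Top, Right): Column prefers Left (7 > 5) — not an equilibrium.
(Bottom, Left): Row prefers Top (5 > 1); Column prefers Right (6 > -1) — not an equilibrium.
(Bottom, Right): Row prefers Top (4 > -9) — not an equilibrium.

(Top, Left)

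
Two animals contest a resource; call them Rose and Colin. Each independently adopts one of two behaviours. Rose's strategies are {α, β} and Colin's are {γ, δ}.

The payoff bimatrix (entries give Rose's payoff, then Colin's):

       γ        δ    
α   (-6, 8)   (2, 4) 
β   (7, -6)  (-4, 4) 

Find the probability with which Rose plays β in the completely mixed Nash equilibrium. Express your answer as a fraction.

Let x be the probability that Rose plays α. In a completely mixed equilibrium, Colin must be indifferent between γ and δ.
Colin's expected payoff from γ is 8x − 6(1−x); from δ it is 4x + 4(1−x).
Setting these equal: 14x − 6 = 4, so x = 5/7.
Therefore Rose plays β with probability 1 − 5/7 = 2/7.

2/7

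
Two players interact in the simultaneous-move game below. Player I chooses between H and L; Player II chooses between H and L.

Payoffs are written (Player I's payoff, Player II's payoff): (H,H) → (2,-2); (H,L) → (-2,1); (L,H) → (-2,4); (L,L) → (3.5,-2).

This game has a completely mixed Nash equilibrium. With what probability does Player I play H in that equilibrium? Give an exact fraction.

Let x be the probability that Player I plays H. In a completely mixed equilibrium, Player II must be indifferent between H and L.
Player II's expected payoff from H is −2x + 4(1−x); from L it is x − 2(1−x).
Setting these equal: −6x + 4 = 3x − 2, so x = 2/3.

2/3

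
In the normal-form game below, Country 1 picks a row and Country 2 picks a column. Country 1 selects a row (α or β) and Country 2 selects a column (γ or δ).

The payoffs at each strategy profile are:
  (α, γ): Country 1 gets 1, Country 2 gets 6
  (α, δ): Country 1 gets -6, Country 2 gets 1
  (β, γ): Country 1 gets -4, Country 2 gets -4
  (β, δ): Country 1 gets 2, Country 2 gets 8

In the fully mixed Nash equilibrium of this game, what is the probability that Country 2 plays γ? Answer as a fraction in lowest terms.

Let y be the probability that Country 2 plays γ. In a completely mixed equilibrium, Country 1 must be indifferent between α and β.
Country 1's expected payoff from α is y − 6(1−y); from β it is −4y + 2(1−y).
Setting these equal: 7y − 6 = −6y + 2, so y = 8/13.

8/13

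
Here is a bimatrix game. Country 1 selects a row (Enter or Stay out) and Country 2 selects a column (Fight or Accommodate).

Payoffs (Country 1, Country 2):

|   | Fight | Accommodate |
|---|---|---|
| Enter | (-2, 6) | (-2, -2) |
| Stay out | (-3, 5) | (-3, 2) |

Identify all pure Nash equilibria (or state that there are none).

(Enter, Fight): Country 1 gets -2 ≥ -3 from Stay out, and Country 2 gets 6 ≥ -2 from Accommodate — Nash equilibrium.
(Enter, Accommodate): Country 2 prefers Fight (6 > -2) — not an equilibrium.
(Stay out, Fight): Country 1 prefers Enter (-2 > -3) — not an equilibrium.
(Stay out, Accommodate): Country 1 prefers Enter (-2 > -3); Country 2 prefers Fight (5 > 2) — not an equilibrium.

(Enter, Fight)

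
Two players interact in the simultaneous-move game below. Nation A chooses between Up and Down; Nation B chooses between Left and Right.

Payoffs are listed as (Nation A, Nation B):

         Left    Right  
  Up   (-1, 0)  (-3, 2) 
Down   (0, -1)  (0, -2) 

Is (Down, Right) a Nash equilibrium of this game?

No

At (Down, Right), Nation A earns 0; switching to Up would give -3, so Nation A has no profitable deviation.
Nation B earns -2; switching to Left would give -1, so Nation B would deviate.
Since at least one player can profitably deviate, this is not a Nash equilibrium.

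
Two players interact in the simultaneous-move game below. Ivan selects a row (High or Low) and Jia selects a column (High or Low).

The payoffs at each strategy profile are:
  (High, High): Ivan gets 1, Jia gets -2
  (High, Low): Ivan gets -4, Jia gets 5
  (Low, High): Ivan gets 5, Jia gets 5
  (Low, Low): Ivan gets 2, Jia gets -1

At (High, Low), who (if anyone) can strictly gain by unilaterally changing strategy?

Ivan

Ivan at (High, Low) earns -4; deviating to Low yields 2 — a strict improvement.
Jia earns 5; deviating to High yields -2 — not better.
Only Ivan has a strictly profitable deviation.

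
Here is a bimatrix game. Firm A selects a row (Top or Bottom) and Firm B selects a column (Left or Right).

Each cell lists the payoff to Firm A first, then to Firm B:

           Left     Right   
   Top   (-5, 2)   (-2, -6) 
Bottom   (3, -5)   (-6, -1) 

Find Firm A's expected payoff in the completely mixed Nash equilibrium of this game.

First find q, the probability Firm B plays Left, from Firm A's indifference between Top and Bottom: −5q − 2(1−q) = 3q − 6(1−q), giving q = 1/3.
Since Firm A is indifferent in equilibrium, Firm A's expected payoff equals the payoff from either row against (1/3, 2/3). Using Top: −5(1/3) − 2(2/3) = -3.

-3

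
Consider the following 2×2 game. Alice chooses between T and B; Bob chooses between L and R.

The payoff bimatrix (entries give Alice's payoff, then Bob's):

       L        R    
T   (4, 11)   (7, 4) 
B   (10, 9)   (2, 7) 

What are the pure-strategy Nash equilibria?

(T, L): Alice prefers B (10 > 4) — not an equilibrium.
(T, R): Bob prefers L (11 > 4) — not an equilibrium.
(B, L): Alice gets 10 ≥ 4 from T, and Bob gets 9 ≥ 7 from R — Nash equilibrium.
(B, R): Alice prefers T (7 > 2); Bob prefers L (9 > 7) — not an equilibrium.

(B, L)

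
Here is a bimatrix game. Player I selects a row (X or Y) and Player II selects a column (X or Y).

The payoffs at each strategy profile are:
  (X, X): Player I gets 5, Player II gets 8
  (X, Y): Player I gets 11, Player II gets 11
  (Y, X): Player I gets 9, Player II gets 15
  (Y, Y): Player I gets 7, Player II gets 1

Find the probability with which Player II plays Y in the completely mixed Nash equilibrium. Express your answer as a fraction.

1/2

Let q be the probability that Player II plays X. In a completely mixed equilibrium, Player I must be indifferent between X and Y.
Player I's expected payoff from X is 5q + 11(1−q); from Y it is 9q + 7(1−q).
Setting these equal: −6q + 11 = 2q + 7, so q = 1/2.
Therefore Player II plays Y with probability 1 − 1/2 = 1/2.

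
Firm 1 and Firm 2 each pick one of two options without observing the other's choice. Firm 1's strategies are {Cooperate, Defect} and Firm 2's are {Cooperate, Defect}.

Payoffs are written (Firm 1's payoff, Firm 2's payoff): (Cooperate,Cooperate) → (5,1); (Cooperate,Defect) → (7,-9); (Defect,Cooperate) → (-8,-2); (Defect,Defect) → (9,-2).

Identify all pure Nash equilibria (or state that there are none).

(Cooperate, Cooperate): Firm 1 gets 5 ≥ -8 from Defect, and Firm 2 gets 1 ≥ -9 from Defect — Nash equilibrium.
(Cooperate, Defect): Firm 1 prefers Defect (9 > 7); Firm 2 prefers Cooperate (1 > -9) — not an equilibrium.
(Defect, Cooperate): Firm 1 prefers Cooperate (5 > -8) — not an equilibrium.
(Defect, Defect): Firm 1 gets 9 ≥ 7 from Cooperate, and Firm 2 gets -2 ≥ -2 from Cooperate — Nash equilibrium.

(Cooperate, Cooperate) and (Defect, Defect)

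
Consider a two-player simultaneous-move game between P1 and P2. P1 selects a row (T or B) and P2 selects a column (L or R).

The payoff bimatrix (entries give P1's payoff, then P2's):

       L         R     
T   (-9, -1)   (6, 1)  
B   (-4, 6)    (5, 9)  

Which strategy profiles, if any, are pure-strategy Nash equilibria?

(T, L): P1 prefers B (-4 > -9); P2 prefers R (1 > -1) — not an equilibrium.
(T, R): P1 gets 6 ≥ 5 from B, and P2 gets 1 ≥ -1 from L — Nash equilibrium.
(B, L): P2 prefers R (9 > 6) — not an equilibrium.
(B, R): P1 prefers T (6 > 5) — not an equilibrium.

(T, R)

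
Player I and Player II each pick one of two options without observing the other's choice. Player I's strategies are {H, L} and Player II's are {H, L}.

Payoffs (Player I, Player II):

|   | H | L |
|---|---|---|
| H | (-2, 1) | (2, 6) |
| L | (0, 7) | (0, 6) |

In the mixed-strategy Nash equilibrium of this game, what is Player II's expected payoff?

6

First find p, the probability Player I plays H, from Player II's indifference between H and L: p + 7(1−p) = 6p + 6(1−p), giving p = 1/6.
Since Player II is indifferent in equilibrium, Player II's expected payoff equals the payoff from either column against (1/6, 5/6). Using H: (1/6) + 7(5/6) = 6.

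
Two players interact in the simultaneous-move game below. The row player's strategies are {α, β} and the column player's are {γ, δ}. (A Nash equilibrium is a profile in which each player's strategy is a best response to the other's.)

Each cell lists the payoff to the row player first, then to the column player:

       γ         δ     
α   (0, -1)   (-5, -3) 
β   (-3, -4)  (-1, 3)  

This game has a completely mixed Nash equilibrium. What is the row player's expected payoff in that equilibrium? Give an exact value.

First find q, the probability the column player plays γ, from the row player's indifference between α and β: −5(1−q) = −3q − (1−q), giving q = 4/7.
Since the row player is indifferent in equilibrium, the row player's expected payoff equals the payoff from either row against (4/7, 3/7). Using α: −5(3/7) = -15/7.

-15/7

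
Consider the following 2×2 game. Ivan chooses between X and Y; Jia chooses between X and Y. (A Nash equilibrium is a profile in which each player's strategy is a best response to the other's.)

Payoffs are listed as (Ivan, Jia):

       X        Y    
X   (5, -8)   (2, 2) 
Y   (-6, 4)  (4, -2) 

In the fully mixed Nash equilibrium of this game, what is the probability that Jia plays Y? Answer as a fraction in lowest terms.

11/13

Let c be the probability that Jia plays X. In a completely mixed equilibrium, Ivan must be indifferent between X and Y.
Ivan's expected payoff from X is 5c + 2(1−c); from Y it is −6c + 4(1−c).
Setting these equal: 3c + 2 = −10c + 4, so c = 2/13.
Therefore Jia plays Y with probability 1 − 2/13 = 11/13.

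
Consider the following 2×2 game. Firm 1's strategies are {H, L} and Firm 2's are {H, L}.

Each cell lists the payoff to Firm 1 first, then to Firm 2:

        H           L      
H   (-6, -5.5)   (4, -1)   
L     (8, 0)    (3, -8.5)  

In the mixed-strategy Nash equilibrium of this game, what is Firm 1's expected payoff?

First find y, the probability Firm 2 plays H, from Firm 1's indifference between H and L: −6y + 4(1−y) = 8y + 3(1−y), giving y = 1/15.
Since Firm 1 is indifferent in equilibrium, Firm 1's expected payoff equals the payoff from either row against (1/15, 14/15). Using H: −6(1/15) + 4(14/15) = 10/3.

10/3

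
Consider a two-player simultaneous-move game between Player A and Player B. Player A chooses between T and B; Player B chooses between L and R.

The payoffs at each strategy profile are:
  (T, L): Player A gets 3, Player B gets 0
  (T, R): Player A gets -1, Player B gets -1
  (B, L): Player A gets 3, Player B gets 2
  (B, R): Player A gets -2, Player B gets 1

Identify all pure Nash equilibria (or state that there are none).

(T, L) and (B, L)

(T, L): Player A gets 3 ≥ 3 from B, and Player B gets 0 ≥ -1 from R — Nash equilibrium.
(T, R): Player B prefers L (0 > -1) — not an equilibrium.
(B, L): Player A gets 3 ≥ 3 from T, and Player B gets 2 ≥ 1 from R — Nash equilibrium.
(B, R): Player A prefers T (-1 > -2); Player B prefers L (2 > 1) — not an equilibrium.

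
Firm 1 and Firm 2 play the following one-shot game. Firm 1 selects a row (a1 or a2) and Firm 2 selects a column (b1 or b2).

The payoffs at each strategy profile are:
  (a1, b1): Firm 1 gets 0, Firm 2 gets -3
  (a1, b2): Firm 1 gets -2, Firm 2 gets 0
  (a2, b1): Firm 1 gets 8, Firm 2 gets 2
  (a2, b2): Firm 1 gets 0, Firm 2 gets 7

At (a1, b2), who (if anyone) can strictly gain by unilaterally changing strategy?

Firm 1

Firm 1 at (a1, b2) earns -2; deviating to a2 yields 0 — a strict improvement.
Firm 2 earns 0; deviating to b1 yields -3 — not better.
Only Firm 1 has a strictly profitable deviation.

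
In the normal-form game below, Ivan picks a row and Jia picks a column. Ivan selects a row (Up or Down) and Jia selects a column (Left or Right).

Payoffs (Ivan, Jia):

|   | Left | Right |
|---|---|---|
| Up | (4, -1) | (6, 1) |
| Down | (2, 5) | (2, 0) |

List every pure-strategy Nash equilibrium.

(Up, Left): Jia prefers Right (1 > -1) — not an equilibrium.
(Up, Right): Ivan gets 6 ≥ 2 from Down, and Jia gets 1 ≥ -1 from Left — Nash equilibrium.
(Down, Left): Ivan prefers Up (4 > 2) — not an equilibrium.
(Down, Right): Ivan prefers Up (6 > 2); Jia prefers Left (5 > 0) — not an equilibrium.

(Up, Right)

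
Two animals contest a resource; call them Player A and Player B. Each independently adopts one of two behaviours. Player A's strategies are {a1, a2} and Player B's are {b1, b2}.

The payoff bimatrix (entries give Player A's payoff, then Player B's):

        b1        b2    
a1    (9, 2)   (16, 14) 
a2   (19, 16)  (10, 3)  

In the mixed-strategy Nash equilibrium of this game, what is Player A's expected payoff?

First find y, the probability Player B plays b1, from Player A's indifference between a1 and a2: 9y + 16(1−y) = 19y + 10(1−y), giving y = 3/8.
Since Player A is indifferent in equilibrium, Player A's expected payoff equals the payoff from either row against (3/8, 5/8). Using a1: 9(3/8) + 16(5/8) = 107/8.

107/8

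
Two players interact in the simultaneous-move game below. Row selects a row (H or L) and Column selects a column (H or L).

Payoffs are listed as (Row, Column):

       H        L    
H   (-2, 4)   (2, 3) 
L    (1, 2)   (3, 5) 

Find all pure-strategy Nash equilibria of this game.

(H, H): Row prefers L (1 > -2) — not an equilibrium.
(H, L): Row prefers L (3 > 2); Column prefers H (4 > 3) — not an equilibrium.
(L, H): Column prefers L (5 > 2) — not an equilibrium.
(L, L): Row gets 3 ≥ 2 from H, and Column gets 5 ≥ 2 from H — Nash equilibrium.

(L, L)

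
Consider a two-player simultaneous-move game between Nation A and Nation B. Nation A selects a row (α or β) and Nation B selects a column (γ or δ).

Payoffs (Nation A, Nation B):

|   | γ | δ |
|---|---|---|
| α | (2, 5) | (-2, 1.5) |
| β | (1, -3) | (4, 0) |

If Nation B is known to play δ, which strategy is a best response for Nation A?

Against δ, Nation A earns -2 from α and 4 from β.
So β is the best response.

β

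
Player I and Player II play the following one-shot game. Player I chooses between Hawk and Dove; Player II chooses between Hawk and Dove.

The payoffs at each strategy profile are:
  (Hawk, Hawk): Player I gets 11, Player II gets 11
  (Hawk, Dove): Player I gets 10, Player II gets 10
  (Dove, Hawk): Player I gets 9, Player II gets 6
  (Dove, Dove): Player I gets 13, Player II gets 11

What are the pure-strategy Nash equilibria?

(Hawk, Hawk): Player I gets 11 ≥ 9 from Dove, and Player II gets 11 ≥ 10 from Dove — Nash equilibrium.
(Hawk, Dove): Player I prefers Dove (13 > 10); Player II prefers Hawk (11 > 10) — not an equilibrium.
(Dove, Hawk): Player I prefers Hawk (11 > 9); Player II prefers Dove (11 > 6) — not an equilibrium.
(Dove, Dove): Player I gets 13 ≥ 10 from Hawk, and Player II gets 11 ≥ 6 from Hawk — Nash equilibrium.

(Hawk, Hawk) and (Dove, Dove)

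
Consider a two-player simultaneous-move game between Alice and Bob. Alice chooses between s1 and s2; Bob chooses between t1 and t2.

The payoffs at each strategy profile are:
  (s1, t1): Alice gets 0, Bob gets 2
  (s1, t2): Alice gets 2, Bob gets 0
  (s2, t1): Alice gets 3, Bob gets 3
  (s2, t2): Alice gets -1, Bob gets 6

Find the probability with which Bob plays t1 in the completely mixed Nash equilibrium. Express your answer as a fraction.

Let q be the probability that Bob plays t1. In a completely mixed equilibrium, Alice must be indifferent between s1 and s2.
Alice's expected payoff from s1 is 2(1−q); from s2 it is 3q − (1−q).
Setting these equal: −2q + 2 = 4q − 1, so q = 1/2.

1/2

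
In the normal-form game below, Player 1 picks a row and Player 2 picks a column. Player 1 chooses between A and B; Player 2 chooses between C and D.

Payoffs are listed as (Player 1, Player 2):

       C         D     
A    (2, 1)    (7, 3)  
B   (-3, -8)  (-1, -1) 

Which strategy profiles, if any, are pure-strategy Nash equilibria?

(A, C): Player 2 prefers D (3 > 1) — not an equilibrium.
(A, D): Player 1 gets 7 ≥ -1 from B, and Player 2 gets 3 ≥ 1 from C — Nash equilibrium.
(B, C): Player 1 prefers A (2 > -3); Player 2 prefers D (-1 > -8) — not an equilibrium.
(B, D): Player 1 prefers A (7 > -1) — not an equilibrium.

(A, D)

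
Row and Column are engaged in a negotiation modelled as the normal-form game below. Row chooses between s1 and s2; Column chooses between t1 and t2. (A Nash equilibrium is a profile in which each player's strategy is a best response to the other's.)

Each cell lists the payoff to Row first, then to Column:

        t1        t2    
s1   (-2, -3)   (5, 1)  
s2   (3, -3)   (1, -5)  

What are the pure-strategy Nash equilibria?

(s1, t2) and (s2, t1)

(s1, t1): Row prefers s2 (3 > -2); Column prefers t2 (1 > -3) — not an equilibrium.
(s1, t2): Row gets 5 ≥ 1 from s2, and Column gets 1 ≥ -3 from t1 — Nash equilibrium.
(s2, t1): Row gets 3 ≥ -2 from s1, and Column gets -3 ≥ -5 from t2 — Nash equilibrium.
(s2, t2): Row prefers s1 (5 > 1); Column prefers t1 (-3 > -5) — not an equilibrium.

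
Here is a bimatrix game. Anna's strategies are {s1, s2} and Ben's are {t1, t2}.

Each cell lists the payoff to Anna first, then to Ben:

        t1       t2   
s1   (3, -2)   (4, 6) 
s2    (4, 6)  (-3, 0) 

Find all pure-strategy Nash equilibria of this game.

(s1, t2) and (s2, t1)

(s1, t1): Anna prefers s2 (4 > 3); Ben prefers t2 (6 > -2) — not an equilibrium.
(s1, t2): Anna gets 4 ≥ -3 from s2, and Ben gets 6 ≥ -2 from t1 — Nash equilibrium.
(s2, t1): Anna gets 4 ≥ 3 from s1, and Ben gets 6 ≥ 0 from t2 — Nash equilibrium.
(s2, t2): Anna prefers s1 (4 > -3); Ben prefers t1 (6 > 0) — not an equilibrium.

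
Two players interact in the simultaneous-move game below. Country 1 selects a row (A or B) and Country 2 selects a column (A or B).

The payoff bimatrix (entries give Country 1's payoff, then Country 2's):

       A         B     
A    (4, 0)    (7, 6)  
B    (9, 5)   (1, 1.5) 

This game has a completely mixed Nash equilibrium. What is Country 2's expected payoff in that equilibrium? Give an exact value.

First find p, the probability Country 1 plays A, from Country 2's indifference between A and B: 5(1−p) = 6p + 1.5(1−p), giving p = 7/19.
Since Country 2 is indifferent in equilibrium, Country 2's expected payoff equals the payoff from either column against (7/19, 12/19). Using A: 5(12/19) = 60/19.

60/19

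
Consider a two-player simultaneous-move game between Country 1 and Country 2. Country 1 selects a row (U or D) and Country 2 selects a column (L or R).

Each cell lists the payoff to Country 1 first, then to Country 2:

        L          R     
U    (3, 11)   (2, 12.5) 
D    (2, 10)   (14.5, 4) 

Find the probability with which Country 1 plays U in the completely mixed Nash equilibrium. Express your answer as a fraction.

4/5

Let p be the probability that Country 1 plays U. In a completely mixed equilibrium, Country 2 must be indifferent between L and R.
Country 2's expected payoff from L is 11p + 10(1−p); from R it is 12.5p + 4(1−p).
Setting these equal: p + 10 = 8.5p + 4, so p = 4/5.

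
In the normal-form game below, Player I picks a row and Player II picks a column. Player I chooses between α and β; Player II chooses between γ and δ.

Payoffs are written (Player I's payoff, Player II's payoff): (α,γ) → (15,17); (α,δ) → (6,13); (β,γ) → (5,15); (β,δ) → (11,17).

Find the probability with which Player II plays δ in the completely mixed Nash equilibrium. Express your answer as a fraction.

2/3

Let y be the probability that Player II plays γ. In a completely mixed equilibrium, Player I must be indifferent between α and β.
Player I's expected payoff from α is 15y + 6(1−y); from β it is 5y + 11(1−y).
Setting these equal: 9y + 6 = −6y + 11, so y = 1/3.
Therefore Player II plays δ with probability 1 − 1/3 = 2/3.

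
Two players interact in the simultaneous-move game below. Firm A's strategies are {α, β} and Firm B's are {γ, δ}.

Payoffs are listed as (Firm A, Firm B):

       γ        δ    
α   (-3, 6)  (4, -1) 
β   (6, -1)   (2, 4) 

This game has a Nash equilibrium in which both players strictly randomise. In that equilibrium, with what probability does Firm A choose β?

7/12

Let r be the probability that Firm A plays α. In a completely mixed equilibrium, Firm B must be indifferent between γ and δ.
Firm B's expected payoff from γ is 6r − (1−r); from δ it is −r + 4(1−r).
Setting these equal: 7r − 1 = −5r + 4, so r = 5/12.
Therefore Firm A plays β with probability 1 − 5/12 = 7/12.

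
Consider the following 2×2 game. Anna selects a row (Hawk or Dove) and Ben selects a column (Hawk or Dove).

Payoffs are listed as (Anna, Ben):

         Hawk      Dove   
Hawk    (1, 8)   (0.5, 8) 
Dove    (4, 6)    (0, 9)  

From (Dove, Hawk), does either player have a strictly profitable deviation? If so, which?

Ben

Anna at (Dove, Hawk) earns 4; deviating to Hawk yields 1 — not better.
Ben earns 6; deviating to Dove yields 9 — a strict improvement.
Only Ben has a strictly profitable deviation.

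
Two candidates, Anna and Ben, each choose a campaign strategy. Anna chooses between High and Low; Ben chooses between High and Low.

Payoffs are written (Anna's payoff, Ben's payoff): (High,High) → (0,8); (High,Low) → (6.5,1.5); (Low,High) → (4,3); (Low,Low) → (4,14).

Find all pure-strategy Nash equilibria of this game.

(High, High): Anna prefers Low (4 > 0) — not an equilibrium.
(High, Low): Ben prefers High (8 > 1.5) — not an equilibrium.
(Low, High): Ben prefers Low (14 > 3) — not an equilibrium.
(Low, Low): Anna prefers High (6.5 > 4) — not an equilibrium.

none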